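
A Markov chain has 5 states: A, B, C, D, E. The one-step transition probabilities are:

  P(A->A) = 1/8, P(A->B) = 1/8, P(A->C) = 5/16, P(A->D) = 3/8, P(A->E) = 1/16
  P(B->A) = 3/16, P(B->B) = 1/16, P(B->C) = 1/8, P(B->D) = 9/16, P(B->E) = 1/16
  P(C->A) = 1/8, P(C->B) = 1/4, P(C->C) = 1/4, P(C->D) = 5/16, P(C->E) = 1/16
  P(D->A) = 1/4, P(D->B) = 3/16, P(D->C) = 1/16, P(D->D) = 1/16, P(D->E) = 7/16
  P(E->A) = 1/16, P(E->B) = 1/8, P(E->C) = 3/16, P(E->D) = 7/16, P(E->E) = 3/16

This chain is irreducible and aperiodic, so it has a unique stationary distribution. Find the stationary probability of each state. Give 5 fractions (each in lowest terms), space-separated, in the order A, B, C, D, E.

Answer: 6705/41728 13005/83456 14167/83456 25839/83456 17035/83456

Derivation:
The stationary distribution satisfies pi = pi * P, i.e.:
  pi_A = 1/8*pi_A + 3/16*pi_B + 1/8*pi_C + 1/4*pi_D + 1/16*pi_E
  pi_B = 1/8*pi_A + 1/16*pi_B + 1/4*pi_C + 3/16*pi_D + 1/8*pi_E
  pi_C = 5/16*pi_A + 1/8*pi_B + 1/4*pi_C + 1/16*pi_D + 3/16*pi_E
  pi_D = 3/8*pi_A + 9/16*pi_B + 5/16*pi_C + 1/16*pi_D + 7/16*pi_E
  pi_E = 1/16*pi_A + 1/16*pi_B + 1/16*pi_C + 7/16*pi_D + 3/16*pi_E
with normalization: pi_A + pi_B + pi_C + pi_D + pi_E = 1.

Using the first 4 balance equations plus normalization, the linear system A*pi = b is:
  [-7/8, 3/16, 1/8, 1/4, 1/16] . pi = 0
  [1/8, -15/16, 1/4, 3/16, 1/8] . pi = 0
  [5/16, 1/8, -3/4, 1/16, 3/16] . pi = 0
  [3/8, 9/16, 5/16, -15/16, 7/16] . pi = 0
  [1, 1, 1, 1, 1] . pi = 1

Solving yields:
  pi_A = 6705/41728
  pi_B = 13005/83456
  pi_C = 14167/83456
  pi_D = 25839/83456
  pi_E = 17035/83456

Verification (pi * P):
  6705/41728*1/8 + 13005/83456*3/16 + 14167/83456*1/8 + 25839/83456*1/4 + 17035/83456*1/16 = 6705/41728 = pi_A  (ok)
  6705/41728*1/8 + 13005/83456*1/16 + 14167/83456*1/4 + 25839/83456*3/16 + 17035/83456*1/8 = 13005/83456 = pi_B  (ok)
  6705/41728*5/16 + 13005/83456*1/8 + 14167/83456*1/4 + 25839/83456*1/16 + 17035/83456*3/16 = 14167/83456 = pi_C  (ok)
  6705/41728*3/8 + 13005/83456*9/16 + 14167/83456*5/16 + 25839/83456*1/16 + 17035/83456*7/16 = 25839/83456 = pi_D  (ok)
  6705/41728*1/16 + 13005/83456*1/16 + 14167/83456*1/16 + 25839/83456*7/16 + 17035/83456*3/16 = 17035/83456 = pi_E  (ok)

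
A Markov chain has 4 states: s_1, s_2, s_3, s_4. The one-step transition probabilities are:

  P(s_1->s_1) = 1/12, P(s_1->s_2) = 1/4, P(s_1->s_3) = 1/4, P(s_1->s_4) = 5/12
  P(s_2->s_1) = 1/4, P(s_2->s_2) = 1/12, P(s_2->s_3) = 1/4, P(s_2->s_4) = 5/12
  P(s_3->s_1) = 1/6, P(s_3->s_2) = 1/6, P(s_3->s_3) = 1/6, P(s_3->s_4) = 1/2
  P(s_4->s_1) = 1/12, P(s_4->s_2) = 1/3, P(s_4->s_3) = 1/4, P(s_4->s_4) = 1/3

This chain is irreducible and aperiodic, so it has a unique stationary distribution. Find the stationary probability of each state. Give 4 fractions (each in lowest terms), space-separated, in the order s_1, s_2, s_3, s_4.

The stationary distribution satisfies pi = pi * P, i.e.:
  pi_s_1 = 1/12*pi_s_1 + 1/4*pi_s_2 + 1/6*pi_s_3 + 1/12*pi_s_4
  pi_s_2 = 1/4*pi_s_1 + 1/12*pi_s_2 + 1/6*pi_s_3 + 1/3*pi_s_4
  pi_s_3 = 1/4*pi_s_1 + 1/4*pi_s_2 + 1/6*pi_s_3 + 1/4*pi_s_4
  pi_s_4 = 5/12*pi_s_1 + 5/12*pi_s_2 + 1/2*pi_s_3 + 1/3*pi_s_4
with normalization: pi_s_1 + pi_s_2 + pi_s_3 + pi_s_4 = 1.

Using the first 3 balance equations plus normalization, the linear system A*pi = b is:
  [-11/12, 1/4, 1/6, 1/12] . pi = 0
  [1/4, -11/12, 1/6, 1/3] . pi = 0
  [1/4, 1/4, -5/6, 1/4] . pi = 0
  [1, 1, 1, 1] . pi = 1

Solving yields:
  pi_s_1 = 166/1183
  pi_s_2 = 268/1183
  pi_s_3 = 3/13
  pi_s_4 = 68/169

Verification (pi * P):
  166/1183*1/12 + 268/1183*1/4 + 3/13*1/6 + 68/169*1/12 = 166/1183 = pi_s_1  (ok)
  166/1183*1/4 + 268/1183*1/12 + 3/13*1/6 + 68/169*1/3 = 268/1183 = pi_s_2  (ok)
  166/1183*1/4 + 268/1183*1/4 + 3/13*1/6 + 68/169*1/4 = 3/13 = pi_s_3  (ok)
  166/1183*5/12 + 268/1183*5/12 + 3/13*1/2 + 68/169*1/3 = 68/169 = pi_s_4  (ok)

Answer: 166/1183 268/1183 3/13 68/169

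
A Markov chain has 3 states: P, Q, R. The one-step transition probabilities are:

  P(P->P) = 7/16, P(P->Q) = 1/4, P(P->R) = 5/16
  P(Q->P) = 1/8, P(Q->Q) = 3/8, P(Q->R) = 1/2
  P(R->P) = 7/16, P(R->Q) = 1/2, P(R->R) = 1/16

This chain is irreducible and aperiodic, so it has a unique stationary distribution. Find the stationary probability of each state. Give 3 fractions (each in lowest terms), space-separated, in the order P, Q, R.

Answer: 43/134 25/67 41/134

Derivation:
The stationary distribution satisfies pi = pi * P, i.e.:
  pi_P = 7/16*pi_P + 1/8*pi_Q + 7/16*pi_R
  pi_Q = 1/4*pi_P + 3/8*pi_Q + 1/2*pi_R
  pi_R = 5/16*pi_P + 1/2*pi_Q + 1/16*pi_R
with normalization: pi_P + pi_Q + pi_R = 1.

Using the first 2 balance equations plus normalization, the linear system A*pi = b is:
  [-9/16, 1/8, 7/16] . pi = 0
  [1/4, -5/8, 1/2] . pi = 0
  [1, 1, 1] . pi = 1

Solving yields:
  pi_P = 43/134
  pi_Q = 25/67
  pi_R = 41/134

Verification (pi * P):
  43/134*7/16 + 25/67*1/8 + 41/134*7/16 = 43/134 = pi_P  (ok)
  43/134*1/4 + 25/67*3/8 + 41/134*1/2 = 25/67 = pi_Q  (ok)
  43/134*5/16 + 25/67*1/2 + 41/134*1/16 = 41/134 = pi_R  (ok)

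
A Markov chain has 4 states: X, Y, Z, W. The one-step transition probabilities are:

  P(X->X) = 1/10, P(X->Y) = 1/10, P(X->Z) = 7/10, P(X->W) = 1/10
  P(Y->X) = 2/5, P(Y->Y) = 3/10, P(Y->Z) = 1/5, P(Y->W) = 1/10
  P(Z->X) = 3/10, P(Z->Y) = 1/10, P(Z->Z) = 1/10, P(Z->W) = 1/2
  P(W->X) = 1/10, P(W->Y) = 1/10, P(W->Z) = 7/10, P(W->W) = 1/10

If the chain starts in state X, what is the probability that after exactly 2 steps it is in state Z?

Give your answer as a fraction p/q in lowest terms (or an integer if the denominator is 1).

Computing P^2 by repeated multiplication:
P^1 =
  X: [1/10, 1/10, 7/10, 1/10]
  Y: [2/5, 3/10, 1/5, 1/10]
  Z: [3/10, 1/10, 1/10, 1/2]
  W: [1/10, 1/10, 7/10, 1/10]
P^2 =
  X: [27/100, 3/25, 23/100, 19/50]
  Y: [23/100, 4/25, 43/100, 9/50]
  Z: [3/20, 3/25, 59/100, 7/50]
  W: [27/100, 3/25, 23/100, 19/50]

(P^2)[X -> Z] = 23/100

Answer: 23/100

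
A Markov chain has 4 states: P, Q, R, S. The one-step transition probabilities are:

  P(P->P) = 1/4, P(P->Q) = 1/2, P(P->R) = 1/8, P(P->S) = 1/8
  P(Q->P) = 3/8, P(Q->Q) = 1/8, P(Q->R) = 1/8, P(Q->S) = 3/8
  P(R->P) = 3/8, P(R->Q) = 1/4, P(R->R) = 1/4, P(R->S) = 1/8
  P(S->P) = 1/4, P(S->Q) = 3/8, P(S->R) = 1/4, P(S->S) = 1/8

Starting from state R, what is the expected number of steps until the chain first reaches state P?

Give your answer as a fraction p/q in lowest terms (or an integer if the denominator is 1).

Answer: 560/197

Derivation:
Let h_i = expected steps to first reach P from state i.
Boundary: h_P = 0.
First-step equations for the other states:
  h_Q = 1 + 3/8*h_P + 1/8*h_Q + 1/8*h_R + 3/8*h_S
  h_R = 1 + 3/8*h_P + 1/4*h_Q + 1/4*h_R + 1/8*h_S
  h_S = 1 + 1/4*h_P + 3/8*h_Q + 1/4*h_R + 1/8*h_S

Substituting h_P = 0 and rearranging gives the linear system (I - Q) h = 1:
  [7/8, -1/8, -3/8] . (h_Q, h_R, h_S) = 1
  [-1/4, 3/4, -1/8] . (h_Q, h_R, h_S) = 1
  [-3/8, -1/4, 7/8] . (h_Q, h_R, h_S) = 1

Solving yields:
  h_Q = 576/197
  h_R = 560/197
  h_S = 632/197

Starting state is R, so the expected hitting time is h_R = 560/197.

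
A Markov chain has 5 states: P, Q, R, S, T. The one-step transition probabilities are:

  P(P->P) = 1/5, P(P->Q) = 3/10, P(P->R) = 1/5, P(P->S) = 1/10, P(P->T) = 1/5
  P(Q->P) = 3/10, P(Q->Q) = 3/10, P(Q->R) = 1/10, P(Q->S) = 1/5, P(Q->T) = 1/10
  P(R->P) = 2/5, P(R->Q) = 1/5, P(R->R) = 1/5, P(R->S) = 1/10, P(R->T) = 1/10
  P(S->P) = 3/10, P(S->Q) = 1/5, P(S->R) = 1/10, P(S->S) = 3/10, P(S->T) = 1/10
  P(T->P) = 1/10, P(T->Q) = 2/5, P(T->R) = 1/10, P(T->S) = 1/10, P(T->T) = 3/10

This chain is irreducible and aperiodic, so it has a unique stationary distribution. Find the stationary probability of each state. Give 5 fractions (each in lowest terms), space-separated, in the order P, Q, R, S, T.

Answer: 103/401 1031/3609 56/401 580/3609 63/401

Derivation:
The stationary distribution satisfies pi = pi * P, i.e.:
  pi_P = 1/5*pi_P + 3/10*pi_Q + 2/5*pi_R + 3/10*pi_S + 1/10*pi_T
  pi_Q = 3/10*pi_P + 3/10*pi_Q + 1/5*pi_R + 1/5*pi_S + 2/5*pi_T
  pi_R = 1/5*pi_P + 1/10*pi_Q + 1/5*pi_R + 1/10*pi_S + 1/10*pi_T
  pi_S = 1/10*pi_P + 1/5*pi_Q + 1/10*pi_R + 3/10*pi_S + 1/10*pi_T
  pi_T = 1/5*pi_P + 1/10*pi_Q + 1/10*pi_R + 1/10*pi_S + 3/10*pi_T
with normalization: pi_P + pi_Q + pi_R + pi_S + pi_T = 1.

Using the first 4 balance equations plus normalization, the linear system A*pi = b is:
  [-4/5, 3/10, 2/5, 3/10, 1/10] . pi = 0
  [3/10, -7/10, 1/5, 1/5, 2/5] . pi = 0
  [1/5, 1/10, -4/5, 1/10, 1/10] . pi = 0
  [1/10, 1/5, 1/10, -7/10, 1/10] . pi = 0
  [1, 1, 1, 1, 1] . pi = 1

Solving yields:
  pi_P = 103/401
  pi_Q = 1031/3609
  pi_R = 56/401
  pi_S = 580/3609
  pi_T = 63/401

Verification (pi * P):
  103/401*1/5 + 1031/3609*3/10 + 56/401*2/5 + 580/3609*3/10 + 63/401*1/10 = 103/401 = pi_P  (ok)
  103/401*3/10 + 1031/3609*3/10 + 56/401*1/5 + 580/3609*1/5 + 63/401*2/5 = 1031/3609 = pi_Q  (ok)
  103/401*1/5 + 1031/3609*1/10 + 56/401*1/5 + 580/3609*1/10 + 63/401*1/10 = 56/401 = pi_R  (ok)
  103/401*1/10 + 1031/3609*1/5 + 56/401*1/10 + 580/3609*3/10 + 63/401*1/10 = 580/3609 = pi_S  (ok)
  103/401*1/5 + 1031/3609*1/10 + 56/401*1/10 + 580/3609*1/10 + 63/401*3/10 = 63/401 = pi_T  (ok)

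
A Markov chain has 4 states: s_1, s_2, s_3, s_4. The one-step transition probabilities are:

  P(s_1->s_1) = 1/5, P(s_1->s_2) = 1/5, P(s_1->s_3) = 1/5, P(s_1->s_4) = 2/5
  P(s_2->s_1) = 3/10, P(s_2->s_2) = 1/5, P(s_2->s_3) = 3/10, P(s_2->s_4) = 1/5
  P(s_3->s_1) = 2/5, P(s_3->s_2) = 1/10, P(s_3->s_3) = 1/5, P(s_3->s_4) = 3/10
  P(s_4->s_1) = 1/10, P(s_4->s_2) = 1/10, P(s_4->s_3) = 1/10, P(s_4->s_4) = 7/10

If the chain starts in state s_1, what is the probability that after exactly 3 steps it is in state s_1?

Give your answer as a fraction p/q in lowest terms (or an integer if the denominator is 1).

Computing P^3 by repeated multiplication:
P^1 =
  s_1: [1/5, 1/5, 1/5, 2/5]
  s_2: [3/10, 1/5, 3/10, 1/5]
  s_3: [2/5, 1/10, 1/5, 3/10]
  s_4: [1/10, 1/10, 1/10, 7/10]
P^2 =
  s_1: [11/50, 7/50, 9/50, 23/50]
  s_2: [13/50, 3/20, 1/5, 39/100]
  s_3: [11/50, 3/20, 9/50, 9/20]
  s_4: [4/25, 3/25, 7/50, 29/50]
P^3 =
  s_1: [51/250, 17/125, 21/125, 123/250]
  s_2: [27/125, 141/1000, 22/125, 467/1000]
  s_3: [103/500, 137/1000, 17/100, 487/1000]
  s_4: [91/500, 16/125, 77/500, 67/125]

(P^3)[s_1 -> s_1] = 51/250

Answer: 51/250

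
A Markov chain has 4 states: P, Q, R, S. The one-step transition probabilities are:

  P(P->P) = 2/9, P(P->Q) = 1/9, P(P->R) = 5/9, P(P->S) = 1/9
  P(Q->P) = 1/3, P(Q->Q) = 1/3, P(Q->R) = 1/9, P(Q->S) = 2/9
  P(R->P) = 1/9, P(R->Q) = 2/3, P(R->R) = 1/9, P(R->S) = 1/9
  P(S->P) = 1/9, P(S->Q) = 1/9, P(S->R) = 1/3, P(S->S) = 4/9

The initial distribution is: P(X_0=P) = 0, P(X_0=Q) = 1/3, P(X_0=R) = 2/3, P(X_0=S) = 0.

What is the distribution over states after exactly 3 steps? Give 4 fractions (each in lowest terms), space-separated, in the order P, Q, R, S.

Answer: 449/2187 662/2187 599/2187 53/243

Derivation:
Propagating the distribution step by step (d_{t+1} = d_t * P):
d_0 = (P=0, Q=1/3, R=2/3, S=0)
  d_1[P] = 0*2/9 + 1/3*1/3 + 2/3*1/9 + 0*1/9 = 5/27
  d_1[Q] = 0*1/9 + 1/3*1/3 + 2/3*2/3 + 0*1/9 = 5/9
  d_1[R] = 0*5/9 + 1/3*1/9 + 2/3*1/9 + 0*1/3 = 1/9
  d_1[S] = 0*1/9 + 1/3*2/9 + 2/3*1/9 + 0*4/9 = 4/27
d_1 = (P=5/27, Q=5/9, R=1/9, S=4/27)
  d_2[P] = 5/27*2/9 + 5/9*1/3 + 1/9*1/9 + 4/27*1/9 = 62/243
  d_2[Q] = 5/27*1/9 + 5/9*1/3 + 1/9*2/3 + 4/27*1/9 = 8/27
  d_2[R] = 5/27*5/9 + 5/9*1/9 + 1/9*1/9 + 4/27*1/3 = 55/243
  d_2[S] = 5/27*1/9 + 5/9*2/9 + 1/9*1/9 + 4/27*4/9 = 2/9
d_2 = (P=62/243, Q=8/27, R=55/243, S=2/9)
  d_3[P] = 62/243*2/9 + 8/27*1/3 + 55/243*1/9 + 2/9*1/9 = 449/2187
  d_3[Q] = 62/243*1/9 + 8/27*1/3 + 55/243*2/3 + 2/9*1/9 = 662/2187
  d_3[R] = 62/243*5/9 + 8/27*1/9 + 55/243*1/9 + 2/9*1/3 = 599/2187
  d_3[S] = 62/243*1/9 + 8/27*2/9 + 55/243*1/9 + 2/9*4/9 = 53/243
d_3 = (P=449/2187, Q=662/2187, R=599/2187, S=53/243)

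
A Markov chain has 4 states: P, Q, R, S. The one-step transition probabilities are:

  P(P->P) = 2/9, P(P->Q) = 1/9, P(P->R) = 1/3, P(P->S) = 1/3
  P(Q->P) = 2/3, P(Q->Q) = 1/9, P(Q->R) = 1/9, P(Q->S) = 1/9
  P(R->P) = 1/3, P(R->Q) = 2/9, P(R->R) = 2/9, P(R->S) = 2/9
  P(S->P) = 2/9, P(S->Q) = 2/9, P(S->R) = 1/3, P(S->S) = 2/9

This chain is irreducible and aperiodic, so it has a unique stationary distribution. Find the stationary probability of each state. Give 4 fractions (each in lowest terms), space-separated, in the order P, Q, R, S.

Answer: 153/469 157/938 125/469 225/938

Derivation:
The stationary distribution satisfies pi = pi * P, i.e.:
  pi_P = 2/9*pi_P + 2/3*pi_Q + 1/3*pi_R + 2/9*pi_S
  pi_Q = 1/9*pi_P + 1/9*pi_Q + 2/9*pi_R + 2/9*pi_S
  pi_R = 1/3*pi_P + 1/9*pi_Q + 2/9*pi_R + 1/3*pi_S
  pi_S = 1/3*pi_P + 1/9*pi_Q + 2/9*pi_R + 2/9*pi_S
with normalization: pi_P + pi_Q + pi_R + pi_S = 1.

Using the first 3 balance equations plus normalization, the linear system A*pi = b is:
  [-7/9, 2/3, 1/3, 2/9] . pi = 0
  [1/9, -8/9, 2/9, 2/9] . pi = 0
  [1/3, 1/9, -7/9, 1/3] . pi = 0
  [1, 1, 1, 1] . pi = 1

Solving yields:
  pi_P = 153/469
  pi_Q = 157/938
  pi_R = 125/469
  pi_S = 225/938

Verification (pi * P):
  153/469*2/9 + 157/938*2/3 + 125/469*1/3 + 225/938*2/9 = 153/469 = pi_P  (ok)
  153/469*1/9 + 157/938*1/9 + 125/469*2/9 + 225/938*2/9 = 157/938 = pi_Q  (ok)
  153/469*1/3 + 157/938*1/9 + 125/469*2/9 + 225/938*1/3 = 125/469 = pi_R  (ok)
  153/469*1/3 + 157/938*1/9 + 125/469*2/9 + 225/938*2/9 = 225/938 = pi_S  (ok)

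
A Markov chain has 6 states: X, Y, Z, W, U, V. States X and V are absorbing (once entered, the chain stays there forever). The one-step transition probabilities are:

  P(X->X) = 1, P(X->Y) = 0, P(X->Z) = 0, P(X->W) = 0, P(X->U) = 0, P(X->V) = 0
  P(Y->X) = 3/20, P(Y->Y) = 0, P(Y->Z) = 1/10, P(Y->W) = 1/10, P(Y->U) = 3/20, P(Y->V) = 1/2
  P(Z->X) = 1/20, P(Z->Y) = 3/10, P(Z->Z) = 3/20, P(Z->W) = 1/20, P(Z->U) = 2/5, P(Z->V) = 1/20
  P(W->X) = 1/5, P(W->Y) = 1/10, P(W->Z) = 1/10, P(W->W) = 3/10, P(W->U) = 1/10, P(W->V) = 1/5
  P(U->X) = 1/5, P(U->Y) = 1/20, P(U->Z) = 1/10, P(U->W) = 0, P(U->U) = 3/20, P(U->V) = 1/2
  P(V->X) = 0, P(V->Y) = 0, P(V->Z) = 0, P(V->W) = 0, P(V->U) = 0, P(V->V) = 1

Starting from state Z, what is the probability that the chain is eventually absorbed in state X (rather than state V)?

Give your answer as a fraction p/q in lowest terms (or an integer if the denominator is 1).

Answer: 10861/34828

Derivation:
Let a_i = P(absorbed in X | start in state i).
Boundary conditions: a_X = 1, a_V = 0.
For each transient state i, a_i = sum_j P(i->j) * a_j:
  a_Y = 3/20*a_X + 0*a_Y + 1/10*a_Z + 1/10*a_W + 3/20*a_U + 1/2*a_V
  a_Z = 1/20*a_X + 3/10*a_Y + 3/20*a_Z + 1/20*a_W + 2/5*a_U + 1/20*a_V
  a_W = 1/5*a_X + 1/10*a_Y + 1/10*a_Z + 3/10*a_W + 1/10*a_U + 1/5*a_V
  a_U = 1/5*a_X + 1/20*a_Y + 1/10*a_Z + 0*a_W + 3/20*a_U + 1/2*a_V

Substituting a_X = 1 and a_V = 0, rearrange to (I - Q) a = r where r[i] = P(i -> X):
  [1, -1/10, -1/10, -3/20] . (a_Y, a_Z, a_W, a_U) = 3/20
  [-3/10, 17/20, -1/20, -2/5] . (a_Y, a_Z, a_W, a_U) = 1/20
  [-1/10, -1/10, 7/10, -1/10] . (a_Y, a_Z, a_W, a_U) = 1/5
  [-1/20, -1/10, 0, 17/20] . (a_Y, a_Z, a_W, a_U) = 1/5

Solving yields:
  a_Y = 4619/17414
  a_Z = 10861/34828
  a_W = 14253/34828
  a_U = 2504/8707

Starting state is Z, so the absorption probability is a_Z = 10861/34828.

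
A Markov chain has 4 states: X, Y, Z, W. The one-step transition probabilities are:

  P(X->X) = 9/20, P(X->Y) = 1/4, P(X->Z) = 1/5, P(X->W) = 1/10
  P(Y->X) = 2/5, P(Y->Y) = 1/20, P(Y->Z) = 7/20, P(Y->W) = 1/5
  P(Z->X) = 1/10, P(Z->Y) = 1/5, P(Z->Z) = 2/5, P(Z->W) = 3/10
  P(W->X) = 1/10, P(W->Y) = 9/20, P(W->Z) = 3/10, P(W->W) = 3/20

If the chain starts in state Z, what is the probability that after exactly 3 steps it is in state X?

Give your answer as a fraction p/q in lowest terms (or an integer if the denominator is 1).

Answer: 973/4000

Derivation:
Computing P^3 by repeated multiplication:
P^1 =
  X: [9/20, 1/4, 1/5, 1/10]
  Y: [2/5, 1/20, 7/20, 1/5]
  Z: [1/10, 1/5, 2/5, 3/10]
  W: [1/10, 9/20, 3/10, 3/20]
P^2 =
  X: [133/400, 21/100, 23/80, 17/100]
  Y: [51/200, 21/80, 119/400, 37/200]
  Z: [39/200, 1/4, 17/50, 43/200]
  W: [27/100, 7/40, 137/400, 17/80]
P^3 =
  X: [447/1600, 1821/8000, 153/500, 187/1000]
  Y: [67/250, 1757/8000, 2539/8000, 39/200]
  Z: [973/4000, 113/500, 327/1000, 163/800]
  W: [247/1000, 1923/8000, 79/250, 1573/8000]

(P^3)[Z -> X] = 973/4000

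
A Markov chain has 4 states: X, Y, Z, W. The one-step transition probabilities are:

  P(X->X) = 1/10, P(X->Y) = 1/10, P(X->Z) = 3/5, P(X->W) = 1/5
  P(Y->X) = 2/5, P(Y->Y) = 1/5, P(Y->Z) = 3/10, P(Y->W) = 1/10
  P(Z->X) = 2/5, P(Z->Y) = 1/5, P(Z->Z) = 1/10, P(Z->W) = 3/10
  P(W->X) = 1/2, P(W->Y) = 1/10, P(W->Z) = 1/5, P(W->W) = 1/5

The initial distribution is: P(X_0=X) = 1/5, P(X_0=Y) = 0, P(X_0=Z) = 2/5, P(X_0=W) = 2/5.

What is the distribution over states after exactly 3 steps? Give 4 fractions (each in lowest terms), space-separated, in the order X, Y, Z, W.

Answer: 41/125 37/250 759/2500 551/2500

Derivation:
Propagating the distribution step by step (d_{t+1} = d_t * P):
d_0 = (X=1/5, Y=0, Z=2/5, W=2/5)
  d_1[X] = 1/5*1/10 + 0*2/5 + 2/5*2/5 + 2/5*1/2 = 19/50
  d_1[Y] = 1/5*1/10 + 0*1/5 + 2/5*1/5 + 2/5*1/10 = 7/50
  d_1[Z] = 1/5*3/5 + 0*3/10 + 2/5*1/10 + 2/5*1/5 = 6/25
  d_1[W] = 1/5*1/5 + 0*1/10 + 2/5*3/10 + 2/5*1/5 = 6/25
d_1 = (X=19/50, Y=7/50, Z=6/25, W=6/25)
  d_2[X] = 19/50*1/10 + 7/50*2/5 + 6/25*2/5 + 6/25*1/2 = 31/100
  d_2[Y] = 19/50*1/10 + 7/50*1/5 + 6/25*1/5 + 6/25*1/10 = 69/500
  d_2[Z] = 19/50*3/5 + 7/50*3/10 + 6/25*1/10 + 6/25*1/5 = 171/500
  d_2[W] = 19/50*1/5 + 7/50*1/10 + 6/25*3/10 + 6/25*1/5 = 21/100
d_2 = (X=31/100, Y=69/500, Z=171/500, W=21/100)
  d_3[X] = 31/100*1/10 + 69/500*2/5 + 171/500*2/5 + 21/100*1/2 = 41/125
  d_3[Y] = 31/100*1/10 + 69/500*1/5 + 171/500*1/5 + 21/100*1/10 = 37/250
  d_3[Z] = 31/100*3/5 + 69/500*3/10 + 171/500*1/10 + 21/100*1/5 = 759/2500
  d_3[W] = 31/100*1/5 + 69/500*1/10 + 171/500*3/10 + 21/100*1/5 = 551/2500
d_3 = (X=41/125, Y=37/250, Z=759/2500, W=551/2500)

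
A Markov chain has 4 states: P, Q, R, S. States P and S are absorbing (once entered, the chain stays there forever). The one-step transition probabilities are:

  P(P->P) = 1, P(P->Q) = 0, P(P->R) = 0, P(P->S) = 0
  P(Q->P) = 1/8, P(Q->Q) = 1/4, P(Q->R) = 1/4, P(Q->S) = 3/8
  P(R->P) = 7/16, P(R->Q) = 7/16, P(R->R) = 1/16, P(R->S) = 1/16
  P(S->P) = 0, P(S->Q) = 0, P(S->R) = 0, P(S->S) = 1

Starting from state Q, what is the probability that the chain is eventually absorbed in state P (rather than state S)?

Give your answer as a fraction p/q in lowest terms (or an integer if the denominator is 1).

Let a_i = P(absorbed in P | start in state i).
Boundary conditions: a_P = 1, a_S = 0.
For each transient state i, a_i = sum_j P(i->j) * a_j:
  a_Q = 1/8*a_P + 1/4*a_Q + 1/4*a_R + 3/8*a_S
  a_R = 7/16*a_P + 7/16*a_Q + 1/16*a_R + 1/16*a_S

Substituting a_P = 1 and a_S = 0, rearrange to (I - Q) a = r where r[i] = P(i -> P):
  [3/4, -1/4] . (a_Q, a_R) = 1/8
  [-7/16, 15/16] . (a_Q, a_R) = 7/16

Solving yields:
  a_Q = 29/76
  a_R = 49/76

Starting state is Q, so the absorption probability is a_Q = 29/76.

Answer: 29/76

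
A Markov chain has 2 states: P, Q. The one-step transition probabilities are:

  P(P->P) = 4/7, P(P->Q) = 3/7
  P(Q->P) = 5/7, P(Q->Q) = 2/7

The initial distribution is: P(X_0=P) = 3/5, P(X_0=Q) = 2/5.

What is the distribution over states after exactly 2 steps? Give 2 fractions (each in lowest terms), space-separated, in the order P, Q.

Propagating the distribution step by step (d_{t+1} = d_t * P):
d_0 = (P=3/5, Q=2/5)
  d_1[P] = 3/5*4/7 + 2/5*5/7 = 22/35
  d_1[Q] = 3/5*3/7 + 2/5*2/7 = 13/35
d_1 = (P=22/35, Q=13/35)
  d_2[P] = 22/35*4/7 + 13/35*5/7 = 153/245
  d_2[Q] = 22/35*3/7 + 13/35*2/7 = 92/245
d_2 = (P=153/245, Q=92/245)

Answer: 153/245 92/245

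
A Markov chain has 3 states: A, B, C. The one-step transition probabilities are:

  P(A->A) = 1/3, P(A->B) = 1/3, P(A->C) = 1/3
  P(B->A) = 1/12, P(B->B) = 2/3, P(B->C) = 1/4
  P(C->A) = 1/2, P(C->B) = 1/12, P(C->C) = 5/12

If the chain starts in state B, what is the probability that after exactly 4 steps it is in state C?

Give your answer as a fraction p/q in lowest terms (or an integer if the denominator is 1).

Computing P^4 by repeated multiplication:
P^1 =
  A: [1/3, 1/3, 1/3]
  B: [1/12, 2/3, 1/4]
  C: [1/2, 1/12, 5/12]
P^2 =
  A: [11/36, 13/36, 1/3]
  B: [5/24, 71/144, 43/144]
  C: [55/144, 37/144, 13/36]
P^3 =
  A: [43/144, 10/27, 143/432]
  B: [449/1728, 731/1728, 137/432]
  C: [569/1728, 71/216, 197/576]
P^4 =
  A: [767/2592, 1939/5184, 1711/5184]
  B: [5815/20736, 32/81, 2243/6912]
  C: [355/1152, 7411/20736, 6935/20736]

(P^4)[B -> C] = 2243/6912

Answer: 2243/6912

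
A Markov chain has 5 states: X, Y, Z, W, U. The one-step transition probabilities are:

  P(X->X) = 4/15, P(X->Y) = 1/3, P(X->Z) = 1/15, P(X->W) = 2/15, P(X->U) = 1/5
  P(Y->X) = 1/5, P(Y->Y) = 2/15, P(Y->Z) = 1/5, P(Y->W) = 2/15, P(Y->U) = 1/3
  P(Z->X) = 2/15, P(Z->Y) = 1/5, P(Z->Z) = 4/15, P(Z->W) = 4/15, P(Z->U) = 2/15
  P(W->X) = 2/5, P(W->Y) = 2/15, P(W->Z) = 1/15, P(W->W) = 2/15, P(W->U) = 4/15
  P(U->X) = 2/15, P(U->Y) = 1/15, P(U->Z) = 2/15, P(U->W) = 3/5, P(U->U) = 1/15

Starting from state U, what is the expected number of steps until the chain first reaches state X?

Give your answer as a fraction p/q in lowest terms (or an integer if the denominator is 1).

Let h_i = expected steps to first reach X from state i.
Boundary: h_X = 0.
First-step equations for the other states:
  h_Y = 1 + 1/5*h_X + 2/15*h_Y + 1/5*h_Z + 2/15*h_W + 1/3*h_U
  h_Z = 1 + 2/15*h_X + 1/5*h_Y + 4/15*h_Z + 4/15*h_W + 2/15*h_U
  h_W = 1 + 2/5*h_X + 2/15*h_Y + 1/15*h_Z + 2/15*h_W + 4/15*h_U
  h_U = 1 + 2/15*h_X + 1/15*h_Y + 2/15*h_Z + 3/5*h_W + 1/15*h_U

Substituting h_X = 0 and rearranging gives the linear system (I - Q) h = 1:
  [13/15, -1/5, -2/15, -1/3] . (h_Y, h_Z, h_W, h_U) = 1
  [-1/5, 11/15, -4/15, -2/15] . (h_Y, h_Z, h_W, h_U) = 1
  [-2/15, -1/15, 13/15, -4/15] . (h_Y, h_Z, h_W, h_U) = 1
  [-1/15, -2/15, -3/5, 14/15] . (h_Y, h_Z, h_W, h_U) = 1

Solving yields:
  h_Y = 61125/13826
  h_Z = 64035/13826
  h_W = 48615/13826
  h_U = 29790/6913

Starting state is U, so the expected hitting time is h_U = 29790/6913.

Answer: 29790/6913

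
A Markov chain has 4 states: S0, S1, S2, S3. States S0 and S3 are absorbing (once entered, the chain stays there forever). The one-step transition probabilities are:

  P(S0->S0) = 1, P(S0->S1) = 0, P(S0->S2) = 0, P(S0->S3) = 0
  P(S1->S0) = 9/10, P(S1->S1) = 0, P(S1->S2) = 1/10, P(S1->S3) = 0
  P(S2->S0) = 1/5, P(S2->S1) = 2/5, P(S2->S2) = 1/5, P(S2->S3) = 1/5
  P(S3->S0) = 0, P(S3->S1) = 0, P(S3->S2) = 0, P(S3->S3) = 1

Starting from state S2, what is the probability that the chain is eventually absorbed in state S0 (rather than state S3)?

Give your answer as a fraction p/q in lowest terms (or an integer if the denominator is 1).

Answer: 14/19

Derivation:
Let a_i = P(absorbed in S0 | start in state i).
Boundary conditions: a_S0 = 1, a_S3 = 0.
For each transient state i, a_i = sum_j P(i->j) * a_j:
  a_S1 = 9/10*a_S0 + 0*a_S1 + 1/10*a_S2 + 0*a_S3
  a_S2 = 1/5*a_S0 + 2/5*a_S1 + 1/5*a_S2 + 1/5*a_S3

Substituting a_S0 = 1 and a_S3 = 0, rearrange to (I - Q) a = r where r[i] = P(i -> S0):
  [1, -1/10] . (a_S1, a_S2) = 9/10
  [-2/5, 4/5] . (a_S1, a_S2) = 1/5

Solving yields:
  a_S1 = 37/38
  a_S2 = 14/19

Starting state is S2, so the absorption probability is a_S2 = 14/19.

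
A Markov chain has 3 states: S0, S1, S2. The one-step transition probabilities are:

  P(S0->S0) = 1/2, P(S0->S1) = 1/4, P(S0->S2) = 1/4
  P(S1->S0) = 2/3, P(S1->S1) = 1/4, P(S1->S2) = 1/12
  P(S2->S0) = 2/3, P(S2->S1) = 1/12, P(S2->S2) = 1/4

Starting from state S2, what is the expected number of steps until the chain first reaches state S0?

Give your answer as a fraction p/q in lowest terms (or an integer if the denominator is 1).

Let h_i = expected steps to first reach S0 from state i.
Boundary: h_S0 = 0.
First-step equations for the other states:
  h_S1 = 1 + 2/3*h_S0 + 1/4*h_S1 + 1/12*h_S2
  h_S2 = 1 + 2/3*h_S0 + 1/12*h_S1 + 1/4*h_S2

Substituting h_S0 = 0 and rearranging gives the linear system (I - Q) h = 1:
  [3/4, -1/12] . (h_S1, h_S2) = 1
  [-1/12, 3/4] . (h_S1, h_S2) = 1

Solving yields:
  h_S1 = 3/2
  h_S2 = 3/2

Starting state is S2, so the expected hitting time is h_S2 = 3/2.

Answer: 3/2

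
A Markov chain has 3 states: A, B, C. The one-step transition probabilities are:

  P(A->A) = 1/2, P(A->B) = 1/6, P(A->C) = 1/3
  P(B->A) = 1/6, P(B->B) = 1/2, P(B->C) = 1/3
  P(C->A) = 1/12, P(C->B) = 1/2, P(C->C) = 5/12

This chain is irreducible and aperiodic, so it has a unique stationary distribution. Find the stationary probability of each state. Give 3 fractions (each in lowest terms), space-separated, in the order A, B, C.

Answer: 9/44 19/44 4/11

Derivation:
The stationary distribution satisfies pi = pi * P, i.e.:
  pi_A = 1/2*pi_A + 1/6*pi_B + 1/12*pi_C
  pi_B = 1/6*pi_A + 1/2*pi_B + 1/2*pi_C
  pi_C = 1/3*pi_A + 1/3*pi_B + 5/12*pi_C
with normalization: pi_A + pi_B + pi_C = 1.

Using the first 2 balance equations plus normalization, the linear system A*pi = b is:
  [-1/2, 1/6, 1/12] . pi = 0
  [1/6, -1/2, 1/2] . pi = 0
  [1, 1, 1] . pi = 1

Solving yields:
  pi_A = 9/44
  pi_B = 19/44
  pi_C = 4/11

Verification (pi * P):
  9/44*1/2 + 19/44*1/6 + 4/11*1/12 = 9/44 = pi_A  (ok)
  9/44*1/6 + 19/44*1/2 + 4/11*1/2 = 19/44 = pi_B  (ok)
  9/44*1/3 + 19/44*1/3 + 4/11*5/12 = 4/11 = pi_C  (ok)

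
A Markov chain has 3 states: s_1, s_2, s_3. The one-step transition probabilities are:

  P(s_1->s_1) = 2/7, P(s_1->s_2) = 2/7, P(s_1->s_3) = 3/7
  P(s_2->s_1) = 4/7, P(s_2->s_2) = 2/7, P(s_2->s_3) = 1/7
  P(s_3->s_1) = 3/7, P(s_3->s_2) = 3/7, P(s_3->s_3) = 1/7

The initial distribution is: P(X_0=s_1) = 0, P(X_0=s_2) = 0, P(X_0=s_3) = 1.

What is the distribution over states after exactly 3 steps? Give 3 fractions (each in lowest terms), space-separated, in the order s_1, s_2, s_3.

Answer: 141/343 111/343 13/49

Derivation:
Propagating the distribution step by step (d_{t+1} = d_t * P):
d_0 = (s_1=0, s_2=0, s_3=1)
  d_1[s_1] = 0*2/7 + 0*4/7 + 1*3/7 = 3/7
  d_1[s_2] = 0*2/7 + 0*2/7 + 1*3/7 = 3/7
  d_1[s_3] = 0*3/7 + 0*1/7 + 1*1/7 = 1/7
d_1 = (s_1=3/7, s_2=3/7, s_3=1/7)
  d_2[s_1] = 3/7*2/7 + 3/7*4/7 + 1/7*3/7 = 3/7
  d_2[s_2] = 3/7*2/7 + 3/7*2/7 + 1/7*3/7 = 15/49
  d_2[s_3] = 3/7*3/7 + 3/7*1/7 + 1/7*1/7 = 13/49
d_2 = (s_1=3/7, s_2=15/49, s_3=13/49)
  d_3[s_1] = 3/7*2/7 + 15/49*4/7 + 13/49*3/7 = 141/343
  d_3[s_2] = 3/7*2/7 + 15/49*2/7 + 13/49*3/7 = 111/343
  d_3[s_3] = 3/7*3/7 + 15/49*1/7 + 13/49*1/7 = 13/49
d_3 = (s_1=141/343, s_2=111/343, s_3=13/49)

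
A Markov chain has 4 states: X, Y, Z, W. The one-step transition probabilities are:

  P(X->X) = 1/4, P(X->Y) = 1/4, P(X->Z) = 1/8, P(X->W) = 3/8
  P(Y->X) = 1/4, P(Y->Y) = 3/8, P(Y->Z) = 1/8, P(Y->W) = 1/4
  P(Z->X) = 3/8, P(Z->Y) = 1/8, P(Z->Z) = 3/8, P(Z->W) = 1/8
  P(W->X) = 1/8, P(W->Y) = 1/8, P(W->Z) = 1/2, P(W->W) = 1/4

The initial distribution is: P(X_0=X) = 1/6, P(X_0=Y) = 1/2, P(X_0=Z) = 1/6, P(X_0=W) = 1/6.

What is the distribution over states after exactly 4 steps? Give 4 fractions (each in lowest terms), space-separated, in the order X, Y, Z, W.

Propagating the distribution step by step (d_{t+1} = d_t * P):
d_0 = (X=1/6, Y=1/2, Z=1/6, W=1/6)
  d_1[X] = 1/6*1/4 + 1/2*1/4 + 1/6*3/8 + 1/6*1/8 = 1/4
  d_1[Y] = 1/6*1/4 + 1/2*3/8 + 1/6*1/8 + 1/6*1/8 = 13/48
  d_1[Z] = 1/6*1/8 + 1/2*1/8 + 1/6*3/8 + 1/6*1/2 = 11/48
  d_1[W] = 1/6*3/8 + 1/2*1/4 + 1/6*1/8 + 1/6*1/4 = 1/4
d_1 = (X=1/4, Y=13/48, Z=11/48, W=1/4)
  d_2[X] = 1/4*1/4 + 13/48*1/4 + 11/48*3/8 + 1/4*1/8 = 95/384
  d_2[Y] = 1/4*1/4 + 13/48*3/8 + 11/48*1/8 + 1/4*1/8 = 43/192
  d_2[Z] = 1/4*1/8 + 13/48*1/8 + 11/48*3/8 + 1/4*1/2 = 53/192
  d_2[W] = 1/4*3/8 + 13/48*1/4 + 11/48*1/8 + 1/4*1/4 = 97/384
d_2 = (X=95/384, Y=43/192, Z=53/192, W=97/384)
  d_3[X] = 95/384*1/4 + 43/192*1/4 + 53/192*3/8 + 97/384*1/8 = 259/1024
  d_3[Y] = 95/384*1/4 + 43/192*3/8 + 53/192*1/8 + 97/384*1/8 = 217/1024
  d_3[Z] = 95/384*1/8 + 43/192*1/8 + 53/192*3/8 + 97/384*1/2 = 887/3072
  d_3[W] = 95/384*3/8 + 43/192*1/4 + 53/192*1/8 + 97/384*1/4 = 757/3072
d_3 = (X=259/1024, Y=217/1024, Z=887/3072, W=757/3072)
  d_4[X] = 259/1024*1/4 + 217/1024*1/4 + 887/3072*3/8 + 757/3072*1/8 = 3137/12288
  d_4[Y] = 259/1024*1/4 + 217/1024*3/8 + 887/3072*1/8 + 757/3072*1/8 = 1717/8192
  d_4[Z] = 259/1024*1/8 + 217/1024*1/8 + 887/3072*3/8 + 757/3072*1/2 = 7117/24576
  d_4[W] = 259/1024*3/8 + 217/1024*1/4 + 887/3072*1/8 + 757/3072*1/4 = 3017/12288
d_4 = (X=3137/12288, Y=1717/8192, Z=7117/24576, W=3017/12288)

Answer: 3137/12288 1717/8192 7117/24576 3017/12288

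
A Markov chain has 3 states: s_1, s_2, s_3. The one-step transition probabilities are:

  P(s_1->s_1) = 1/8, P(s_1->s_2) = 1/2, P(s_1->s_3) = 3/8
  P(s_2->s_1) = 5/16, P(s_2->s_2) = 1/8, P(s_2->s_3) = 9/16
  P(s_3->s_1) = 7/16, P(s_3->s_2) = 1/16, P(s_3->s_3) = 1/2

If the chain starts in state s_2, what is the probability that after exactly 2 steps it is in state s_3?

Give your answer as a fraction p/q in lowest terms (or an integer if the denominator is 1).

Computing P^2 by repeated multiplication:
P^1 =
  s_1: [1/8, 1/2, 3/8]
  s_2: [5/16, 1/8, 9/16]
  s_3: [7/16, 1/16, 1/2]
P^2 =
  s_1: [43/128, 19/128, 33/64]
  s_2: [83/256, 53/256, 15/32]
  s_3: [75/256, 33/128, 115/256]

(P^2)[s_2 -> s_3] = 15/32

Answer: 15/32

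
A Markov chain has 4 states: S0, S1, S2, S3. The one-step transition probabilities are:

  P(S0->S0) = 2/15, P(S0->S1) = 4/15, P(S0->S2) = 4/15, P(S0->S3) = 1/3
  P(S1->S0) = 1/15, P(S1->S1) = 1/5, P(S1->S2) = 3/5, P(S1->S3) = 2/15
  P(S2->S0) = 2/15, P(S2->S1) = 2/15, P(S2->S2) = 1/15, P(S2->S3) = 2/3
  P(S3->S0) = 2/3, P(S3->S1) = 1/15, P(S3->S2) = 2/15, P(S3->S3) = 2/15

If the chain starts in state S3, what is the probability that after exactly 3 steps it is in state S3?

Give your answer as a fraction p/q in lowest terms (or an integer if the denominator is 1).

Computing P^3 by repeated multiplication:
P^1 =
  S0: [2/15, 4/15, 4/15, 1/3]
  S1: [1/15, 1/5, 3/5, 2/15]
  S2: [2/15, 2/15, 1/15, 2/3]
  S3: [2/3, 1/15, 2/15, 2/15]
P^2 =
  S0: [22/75, 11/75, 58/225, 68/225]
  S1: [43/225, 11/75, 44/225, 7/15]
  S2: [12/25, 26/225, 47/225, 44/225]
  S3: [1/5, 49/225, 11/45, 76/225]
P^3 =
  S0: [961/3375, 547/3375, 151/675, 1112/3375]
  S1: [419/1125, 464/3375, 241/1125, 931/3375]
  S2: [776/3375, 24/125, 89/375, 46/135]
  S3: [1009/3375, 19/125, 92/375, 41/135]

(P^3)[S3 -> S3] = 41/135

Answer: 41/135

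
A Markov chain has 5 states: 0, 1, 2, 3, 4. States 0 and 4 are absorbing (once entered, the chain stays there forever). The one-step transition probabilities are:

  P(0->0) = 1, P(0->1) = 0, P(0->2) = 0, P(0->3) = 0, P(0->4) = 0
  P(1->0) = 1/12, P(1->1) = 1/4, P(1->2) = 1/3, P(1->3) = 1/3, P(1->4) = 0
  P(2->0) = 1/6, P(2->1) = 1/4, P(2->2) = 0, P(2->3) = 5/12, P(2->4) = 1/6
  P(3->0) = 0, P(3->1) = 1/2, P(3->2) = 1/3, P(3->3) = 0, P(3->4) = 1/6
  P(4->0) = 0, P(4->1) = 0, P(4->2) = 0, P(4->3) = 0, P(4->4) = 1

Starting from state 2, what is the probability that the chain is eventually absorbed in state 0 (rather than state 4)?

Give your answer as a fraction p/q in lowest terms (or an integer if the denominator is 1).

Let a_i = P(absorbed in 0 | start in state i).
Boundary conditions: a_0 = 1, a_4 = 0.
For each transient state i, a_i = sum_j P(i->j) * a_j:
  a_1 = 1/12*a_0 + 1/4*a_1 + 1/3*a_2 + 1/3*a_3 + 0*a_4
  a_2 = 1/6*a_0 + 1/4*a_1 + 0*a_2 + 5/12*a_3 + 1/6*a_4
  a_3 = 0*a_0 + 1/2*a_1 + 1/3*a_2 + 0*a_3 + 1/6*a_4

Substituting a_0 = 1 and a_4 = 0, rearrange to (I - Q) a = r where r[i] = P(i -> 0):
  [3/4, -1/3, -1/3] . (a_1, a_2, a_3) = 1/12
  [-1/4, 1, -5/12] . (a_1, a_2, a_3) = 1/6
  [-1/2, -1/3, 1] . (a_1, a_2, a_3) = 0

Solving yields:
  a_1 = 21/43
  a_2 = 39/86
  a_3 = 17/43

Starting state is 2, so the absorption probability is a_2 = 39/86.

Answer: 39/86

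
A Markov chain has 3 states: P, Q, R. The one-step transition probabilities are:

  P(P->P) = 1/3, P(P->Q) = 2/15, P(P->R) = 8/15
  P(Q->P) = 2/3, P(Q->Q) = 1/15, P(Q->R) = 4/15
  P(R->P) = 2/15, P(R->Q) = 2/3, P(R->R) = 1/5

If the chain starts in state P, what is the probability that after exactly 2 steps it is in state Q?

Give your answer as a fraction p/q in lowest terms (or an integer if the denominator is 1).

Computing P^2 by repeated multiplication:
P^1 =
  P: [1/3, 2/15, 8/15]
  Q: [2/3, 1/15, 4/15]
  R: [2/15, 2/3, 1/5]
P^2 =
  P: [61/225, 92/225, 8/25]
  Q: [68/225, 61/225, 32/75]
  R: [116/225, 44/225, 13/45]

(P^2)[P -> Q] = 92/225

Answer: 92/225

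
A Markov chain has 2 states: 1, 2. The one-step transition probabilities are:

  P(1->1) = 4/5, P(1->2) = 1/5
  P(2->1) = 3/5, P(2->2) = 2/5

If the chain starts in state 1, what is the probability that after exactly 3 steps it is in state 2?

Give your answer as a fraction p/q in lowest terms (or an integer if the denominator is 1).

Answer: 31/125

Derivation:
Computing P^3 by repeated multiplication:
P^1 =
  1: [4/5, 1/5]
  2: [3/5, 2/5]
P^2 =
  1: [19/25, 6/25]
  2: [18/25, 7/25]
P^3 =
  1: [94/125, 31/125]
  2: [93/125, 32/125]

(P^3)[1 -> 2] = 31/125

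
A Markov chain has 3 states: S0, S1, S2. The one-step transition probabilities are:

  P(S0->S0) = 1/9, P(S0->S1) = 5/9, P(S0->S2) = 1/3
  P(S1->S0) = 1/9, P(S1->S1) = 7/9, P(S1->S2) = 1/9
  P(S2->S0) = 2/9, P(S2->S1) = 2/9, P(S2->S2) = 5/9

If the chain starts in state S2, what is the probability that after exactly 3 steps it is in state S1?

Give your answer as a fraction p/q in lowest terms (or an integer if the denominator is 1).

Computing P^3 by repeated multiplication:
P^1 =
  S0: [1/9, 5/9, 1/3]
  S1: [1/9, 7/9, 1/9]
  S2: [2/9, 2/9, 5/9]
P^2 =
  S0: [4/27, 46/81, 23/81]
  S1: [10/81, 56/81, 5/27]
  S2: [14/81, 34/81, 11/27]
P^3 =
  S0: [104/729, 428/729, 197/729]
  S1: [32/243, 472/729, 161/729]
  S2: [38/243, 374/729, 241/729]

(P^3)[S2 -> S1] = 374/729

Answer: 374/729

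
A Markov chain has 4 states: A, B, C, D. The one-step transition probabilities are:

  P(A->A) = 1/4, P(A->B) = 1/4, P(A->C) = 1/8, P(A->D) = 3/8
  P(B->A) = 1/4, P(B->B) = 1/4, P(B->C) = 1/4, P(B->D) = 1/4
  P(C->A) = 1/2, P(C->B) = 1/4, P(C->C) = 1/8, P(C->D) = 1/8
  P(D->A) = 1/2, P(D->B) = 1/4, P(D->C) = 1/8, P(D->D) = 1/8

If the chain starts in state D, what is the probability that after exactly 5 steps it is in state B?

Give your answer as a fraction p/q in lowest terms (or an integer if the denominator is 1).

Computing P^5 by repeated multiplication:
P^1 =
  A: [1/4, 1/4, 1/8, 3/8]
  B: [1/4, 1/4, 1/4, 1/4]
  C: [1/2, 1/4, 1/8, 1/8]
  D: [1/2, 1/4, 1/8, 1/8]
P^2 =
  A: [3/8, 1/4, 5/32, 7/32]
  B: [3/8, 1/4, 5/32, 7/32]
  C: [5/16, 1/4, 5/32, 9/32]
  D: [5/16, 1/4, 5/32, 9/32]
P^3 =
  A: [11/32, 1/4, 5/32, 1/4]
  B: [11/32, 1/4, 5/32, 1/4]
  C: [23/64, 1/4, 5/32, 15/64]
  D: [23/64, 1/4, 5/32, 15/64]
P^4 =
  A: [45/128, 1/4, 5/32, 31/128]
  B: [45/128, 1/4, 5/32, 31/128]
  C: [89/256, 1/4, 5/32, 63/256]
  D: [89/256, 1/4, 5/32, 63/256]
P^5 =
  A: [179/512, 1/4, 5/32, 125/512]
  B: [179/512, 1/4, 5/32, 125/512]
  C: [359/1024, 1/4, 5/32, 249/1024]
  D: [359/1024, 1/4, 5/32, 249/1024]

(P^5)[D -> B] = 1/4

Answer: 1/4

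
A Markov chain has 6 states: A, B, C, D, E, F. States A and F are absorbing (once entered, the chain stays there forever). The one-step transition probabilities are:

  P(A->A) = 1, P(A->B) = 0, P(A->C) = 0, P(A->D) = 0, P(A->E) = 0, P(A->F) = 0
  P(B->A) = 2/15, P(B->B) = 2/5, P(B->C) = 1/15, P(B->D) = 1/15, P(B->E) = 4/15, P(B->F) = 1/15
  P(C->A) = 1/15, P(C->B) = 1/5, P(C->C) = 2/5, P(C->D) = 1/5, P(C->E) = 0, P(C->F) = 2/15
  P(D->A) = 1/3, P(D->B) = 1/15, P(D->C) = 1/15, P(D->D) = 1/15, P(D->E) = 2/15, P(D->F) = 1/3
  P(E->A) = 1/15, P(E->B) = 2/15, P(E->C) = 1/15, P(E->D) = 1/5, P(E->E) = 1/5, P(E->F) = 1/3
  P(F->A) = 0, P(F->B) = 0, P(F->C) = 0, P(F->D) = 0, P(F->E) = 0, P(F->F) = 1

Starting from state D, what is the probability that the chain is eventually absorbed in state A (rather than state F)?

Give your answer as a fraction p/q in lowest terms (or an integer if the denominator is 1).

Let a_i = P(absorbed in A | start in state i).
Boundary conditions: a_A = 1, a_F = 0.
For each transient state i, a_i = sum_j P(i->j) * a_j:
  a_B = 2/15*a_A + 2/5*a_B + 1/15*a_C + 1/15*a_D + 4/15*a_E + 1/15*a_F
  a_C = 1/15*a_A + 1/5*a_B + 2/5*a_C + 1/5*a_D + 0*a_E + 2/15*a_F
  a_D = 1/3*a_A + 1/15*a_B + 1/15*a_C + 1/15*a_D + 2/15*a_E + 1/3*a_F
  a_E = 1/15*a_A + 2/15*a_B + 1/15*a_C + 1/5*a_D + 1/5*a_E + 1/3*a_F

Substituting a_A = 1 and a_F = 0, rearrange to (I - Q) a = r where r[i] = P(i -> A):
  [3/5, -1/15, -1/15, -4/15] . (a_B, a_C, a_D, a_E) = 2/15
  [-1/5, 3/5, -1/5, 0] . (a_B, a_C, a_D, a_E) = 1/15
  [-1/15, -1/15, 14/15, -2/15] . (a_B, a_C, a_D, a_E) = 1/3
  [-2/15, -1/15, -1/5, 4/5] . (a_B, a_C, a_D, a_E) = 1/15

Solving yields:
  a_B = 1228/2679
  a_C = 2243/5358
  a_D = 829/1786
  a_E = 3329/10716

Starting state is D, so the absorption probability is a_D = 829/1786.

Answer: 829/1786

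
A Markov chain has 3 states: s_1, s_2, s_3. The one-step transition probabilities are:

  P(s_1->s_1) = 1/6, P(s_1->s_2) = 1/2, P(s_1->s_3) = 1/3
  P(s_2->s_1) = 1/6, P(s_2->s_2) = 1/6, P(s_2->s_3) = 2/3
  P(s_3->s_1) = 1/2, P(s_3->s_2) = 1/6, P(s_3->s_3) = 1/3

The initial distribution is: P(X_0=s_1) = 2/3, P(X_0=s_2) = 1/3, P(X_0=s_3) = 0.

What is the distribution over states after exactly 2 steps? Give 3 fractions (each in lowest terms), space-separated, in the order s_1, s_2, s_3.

Answer: 17/54 2/9 25/54

Derivation:
Propagating the distribution step by step (d_{t+1} = d_t * P):
d_0 = (s_1=2/3, s_2=1/3, s_3=0)
  d_1[s_1] = 2/3*1/6 + 1/3*1/6 + 0*1/2 = 1/6
  d_1[s_2] = 2/3*1/2 + 1/3*1/6 + 0*1/6 = 7/18
  d_1[s_3] = 2/3*1/3 + 1/3*2/3 + 0*1/3 = 4/9
d_1 = (s_1=1/6, s_2=7/18, s_3=4/9)
  d_2[s_1] = 1/6*1/6 + 7/18*1/6 + 4/9*1/2 = 17/54
  d_2[s_2] = 1/6*1/2 + 7/18*1/6 + 4/9*1/6 = 2/9
  d_2[s_3] = 1/6*1/3 + 7/18*2/3 + 4/9*1/3 = 25/54
d_2 = (s_1=17/54, s_2=2/9, s_3=25/54)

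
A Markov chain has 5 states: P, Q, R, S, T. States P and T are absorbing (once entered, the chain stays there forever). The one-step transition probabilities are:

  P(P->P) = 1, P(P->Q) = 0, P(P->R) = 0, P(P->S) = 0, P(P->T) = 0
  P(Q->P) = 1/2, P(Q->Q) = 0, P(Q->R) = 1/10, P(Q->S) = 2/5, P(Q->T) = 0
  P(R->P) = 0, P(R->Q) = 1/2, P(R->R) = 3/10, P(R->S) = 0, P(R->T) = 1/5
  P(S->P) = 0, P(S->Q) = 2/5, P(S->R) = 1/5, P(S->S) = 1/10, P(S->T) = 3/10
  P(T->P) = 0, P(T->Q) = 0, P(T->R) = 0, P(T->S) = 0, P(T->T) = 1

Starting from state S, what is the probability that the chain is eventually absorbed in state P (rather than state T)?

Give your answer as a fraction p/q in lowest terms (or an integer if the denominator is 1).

Let a_i = P(absorbed in P | start in state i).
Boundary conditions: a_P = 1, a_T = 0.
For each transient state i, a_i = sum_j P(i->j) * a_j:
  a_Q = 1/2*a_P + 0*a_Q + 1/10*a_R + 2/5*a_S + 0*a_T
  a_R = 0*a_P + 1/2*a_Q + 3/10*a_R + 0*a_S + 1/5*a_T
  a_S = 0*a_P + 2/5*a_Q + 1/5*a_R + 1/10*a_S + 3/10*a_T

Substituting a_P = 1 and a_T = 0, rearrange to (I - Q) a = r where r[i] = P(i -> P):
  [1, -1/10, -2/5] . (a_Q, a_R, a_S) = 1/2
  [-1/2, 7/10, 0] . (a_Q, a_R, a_S) = 0
  [-2/5, -1/5, 9/10] . (a_Q, a_R, a_S) = 0

Solving yields:
  a_Q = 315/433
  a_R = 225/433
  a_S = 190/433

Starting state is S, so the absorption probability is a_S = 190/433.

Answer: 190/433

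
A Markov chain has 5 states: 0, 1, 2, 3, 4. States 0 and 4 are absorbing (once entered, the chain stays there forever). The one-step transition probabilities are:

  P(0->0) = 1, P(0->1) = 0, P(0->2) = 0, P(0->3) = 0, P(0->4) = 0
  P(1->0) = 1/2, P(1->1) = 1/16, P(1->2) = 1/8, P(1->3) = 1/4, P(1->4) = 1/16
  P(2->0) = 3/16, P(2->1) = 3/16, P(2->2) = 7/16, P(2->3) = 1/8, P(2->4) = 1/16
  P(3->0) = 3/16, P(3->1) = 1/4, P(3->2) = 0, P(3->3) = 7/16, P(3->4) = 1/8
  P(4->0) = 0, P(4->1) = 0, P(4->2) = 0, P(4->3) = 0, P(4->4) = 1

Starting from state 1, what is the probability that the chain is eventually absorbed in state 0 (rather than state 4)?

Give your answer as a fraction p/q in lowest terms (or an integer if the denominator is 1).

Answer: 822/1001

Derivation:
Let a_i = P(absorbed in 0 | start in state i).
Boundary conditions: a_0 = 1, a_4 = 0.
For each transient state i, a_i = sum_j P(i->j) * a_j:
  a_1 = 1/2*a_0 + 1/16*a_1 + 1/8*a_2 + 1/4*a_3 + 1/16*a_4
  a_2 = 3/16*a_0 + 3/16*a_1 + 7/16*a_2 + 1/8*a_3 + 1/16*a_4
  a_3 = 3/16*a_0 + 1/4*a_1 + 0*a_2 + 7/16*a_3 + 1/8*a_4

Substituting a_0 = 1 and a_4 = 0, rearrange to (I - Q) a = r where r[i] = P(i -> 0):
  [15/16, -1/8, -1/4] . (a_1, a_2, a_3) = 1/2
  [-3/16, 9/16, -1/8] . (a_1, a_2, a_3) = 3/16
  [-1/4, 0, 9/16] . (a_1, a_2, a_3) = 3/16

Solving yields:
  a_1 = 822/1001
  a_2 = 109/143
  a_3 = 699/1001

Starting state is 1, so the absorption probability is a_1 = 822/1001.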